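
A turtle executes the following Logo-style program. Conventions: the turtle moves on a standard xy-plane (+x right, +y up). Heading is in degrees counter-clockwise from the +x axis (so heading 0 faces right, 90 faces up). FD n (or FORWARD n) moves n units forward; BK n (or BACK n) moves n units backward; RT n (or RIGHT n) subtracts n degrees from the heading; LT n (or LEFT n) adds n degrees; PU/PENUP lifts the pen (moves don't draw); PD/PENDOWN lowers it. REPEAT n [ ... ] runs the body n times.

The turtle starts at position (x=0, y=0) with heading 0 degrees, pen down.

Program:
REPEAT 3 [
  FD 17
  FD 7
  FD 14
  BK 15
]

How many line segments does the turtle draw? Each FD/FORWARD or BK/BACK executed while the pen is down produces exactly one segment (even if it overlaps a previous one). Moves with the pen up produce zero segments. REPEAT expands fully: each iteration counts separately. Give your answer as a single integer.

Answer: 12

Derivation:
Executing turtle program step by step:
Start: pos=(0,0), heading=0, pen down
REPEAT 3 [
  -- iteration 1/3 --
  FD 17: (0,0) -> (17,0) [heading=0, draw]
  FD 7: (17,0) -> (24,0) [heading=0, draw]
  FD 14: (24,0) -> (38,0) [heading=0, draw]
  BK 15: (38,0) -> (23,0) [heading=0, draw]
  -- iteration 2/3 --
  FD 17: (23,0) -> (40,0) [heading=0, draw]
  FD 7: (40,0) -> (47,0) [heading=0, draw]
  FD 14: (47,0) -> (61,0) [heading=0, draw]
  BK 15: (61,0) -> (46,0) [heading=0, draw]
  -- iteration 3/3 --
  FD 17: (46,0) -> (63,0) [heading=0, draw]
  FD 7: (63,0) -> (70,0) [heading=0, draw]
  FD 14: (70,0) -> (84,0) [heading=0, draw]
  BK 15: (84,0) -> (69,0) [heading=0, draw]
]
Final: pos=(69,0), heading=0, 12 segment(s) drawn
Segments drawn: 12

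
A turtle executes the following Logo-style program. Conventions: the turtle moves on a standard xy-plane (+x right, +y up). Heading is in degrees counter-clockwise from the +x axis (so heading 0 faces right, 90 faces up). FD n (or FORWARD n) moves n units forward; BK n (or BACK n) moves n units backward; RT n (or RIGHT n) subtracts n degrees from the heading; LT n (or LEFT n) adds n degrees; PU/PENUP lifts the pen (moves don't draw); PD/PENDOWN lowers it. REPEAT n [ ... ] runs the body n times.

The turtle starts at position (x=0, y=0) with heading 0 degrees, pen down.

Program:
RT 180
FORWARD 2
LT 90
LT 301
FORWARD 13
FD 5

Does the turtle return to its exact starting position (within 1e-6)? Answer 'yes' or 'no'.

Answer: no

Derivation:
Executing turtle program step by step:
Start: pos=(0,0), heading=0, pen down
RT 180: heading 0 -> 180
FD 2: (0,0) -> (-2,0) [heading=180, draw]
LT 90: heading 180 -> 270
LT 301: heading 270 -> 211
FD 13: (-2,0) -> (-13.143,-6.695) [heading=211, draw]
FD 5: (-13.143,-6.695) -> (-17.429,-9.271) [heading=211, draw]
Final: pos=(-17.429,-9.271), heading=211, 3 segment(s) drawn

Start position: (0, 0)
Final position: (-17.429, -9.271)
Distance = 19.741; >= 1e-6 -> NOT closed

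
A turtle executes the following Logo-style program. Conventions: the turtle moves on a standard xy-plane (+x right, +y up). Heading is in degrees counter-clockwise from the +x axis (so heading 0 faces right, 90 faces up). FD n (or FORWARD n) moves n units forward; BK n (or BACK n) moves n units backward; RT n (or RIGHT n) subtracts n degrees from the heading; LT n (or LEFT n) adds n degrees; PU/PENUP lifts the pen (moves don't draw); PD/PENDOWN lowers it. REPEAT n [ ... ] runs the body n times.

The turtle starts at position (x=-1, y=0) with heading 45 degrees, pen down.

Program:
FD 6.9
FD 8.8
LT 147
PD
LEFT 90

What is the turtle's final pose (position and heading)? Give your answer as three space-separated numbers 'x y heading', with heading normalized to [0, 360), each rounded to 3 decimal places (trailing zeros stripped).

Answer: 10.102 11.102 282

Derivation:
Executing turtle program step by step:
Start: pos=(-1,0), heading=45, pen down
FD 6.9: (-1,0) -> (3.879,4.879) [heading=45, draw]
FD 8.8: (3.879,4.879) -> (10.102,11.102) [heading=45, draw]
LT 147: heading 45 -> 192
PD: pen down
LT 90: heading 192 -> 282
Final: pos=(10.102,11.102), heading=282, 2 segment(s) drawn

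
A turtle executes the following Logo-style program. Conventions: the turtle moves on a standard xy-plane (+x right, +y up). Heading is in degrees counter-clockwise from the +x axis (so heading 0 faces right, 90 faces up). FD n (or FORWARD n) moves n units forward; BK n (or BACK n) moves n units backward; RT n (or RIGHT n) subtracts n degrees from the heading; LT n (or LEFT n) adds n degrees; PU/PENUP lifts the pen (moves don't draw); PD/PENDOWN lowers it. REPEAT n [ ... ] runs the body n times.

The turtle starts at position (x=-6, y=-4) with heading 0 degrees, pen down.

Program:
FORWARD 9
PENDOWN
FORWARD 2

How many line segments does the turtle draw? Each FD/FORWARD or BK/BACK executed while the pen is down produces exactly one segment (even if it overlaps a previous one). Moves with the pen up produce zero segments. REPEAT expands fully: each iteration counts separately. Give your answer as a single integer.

Answer: 2

Derivation:
Executing turtle program step by step:
Start: pos=(-6,-4), heading=0, pen down
FD 9: (-6,-4) -> (3,-4) [heading=0, draw]
PD: pen down
FD 2: (3,-4) -> (5,-4) [heading=0, draw]
Final: pos=(5,-4), heading=0, 2 segment(s) drawn
Segments drawn: 2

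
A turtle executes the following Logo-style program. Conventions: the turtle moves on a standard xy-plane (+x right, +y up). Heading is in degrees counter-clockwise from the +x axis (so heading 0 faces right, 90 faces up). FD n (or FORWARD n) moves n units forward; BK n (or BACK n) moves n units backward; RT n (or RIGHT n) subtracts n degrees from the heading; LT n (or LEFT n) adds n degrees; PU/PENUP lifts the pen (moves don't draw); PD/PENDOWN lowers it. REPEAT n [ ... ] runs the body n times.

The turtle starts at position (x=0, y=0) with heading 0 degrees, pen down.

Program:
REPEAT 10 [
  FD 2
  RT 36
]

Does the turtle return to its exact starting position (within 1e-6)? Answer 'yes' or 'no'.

Executing turtle program step by step:
Start: pos=(0,0), heading=0, pen down
REPEAT 10 [
  -- iteration 1/10 --
  FD 2: (0,0) -> (2,0) [heading=0, draw]
  RT 36: heading 0 -> 324
  -- iteration 2/10 --
  FD 2: (2,0) -> (3.618,-1.176) [heading=324, draw]
  RT 36: heading 324 -> 288
  -- iteration 3/10 --
  FD 2: (3.618,-1.176) -> (4.236,-3.078) [heading=288, draw]
  RT 36: heading 288 -> 252
  -- iteration 4/10 --
  FD 2: (4.236,-3.078) -> (3.618,-4.98) [heading=252, draw]
  RT 36: heading 252 -> 216
  -- iteration 5/10 --
  FD 2: (3.618,-4.98) -> (2,-6.155) [heading=216, draw]
  RT 36: heading 216 -> 180
  -- iteration 6/10 --
  FD 2: (2,-6.155) -> (0,-6.155) [heading=180, draw]
  RT 36: heading 180 -> 144
  -- iteration 7/10 --
  FD 2: (0,-6.155) -> (-1.618,-4.98) [heading=144, draw]
  RT 36: heading 144 -> 108
  -- iteration 8/10 --
  FD 2: (-1.618,-4.98) -> (-2.236,-3.078) [heading=108, draw]
  RT 36: heading 108 -> 72
  -- iteration 9/10 --
  FD 2: (-2.236,-3.078) -> (-1.618,-1.176) [heading=72, draw]
  RT 36: heading 72 -> 36
  -- iteration 10/10 --
  FD 2: (-1.618,-1.176) -> (0,0) [heading=36, draw]
  RT 36: heading 36 -> 0
]
Final: pos=(0,0), heading=0, 10 segment(s) drawn

Start position: (0, 0)
Final position: (0, 0)
Distance = 0; < 1e-6 -> CLOSED

Answer: yes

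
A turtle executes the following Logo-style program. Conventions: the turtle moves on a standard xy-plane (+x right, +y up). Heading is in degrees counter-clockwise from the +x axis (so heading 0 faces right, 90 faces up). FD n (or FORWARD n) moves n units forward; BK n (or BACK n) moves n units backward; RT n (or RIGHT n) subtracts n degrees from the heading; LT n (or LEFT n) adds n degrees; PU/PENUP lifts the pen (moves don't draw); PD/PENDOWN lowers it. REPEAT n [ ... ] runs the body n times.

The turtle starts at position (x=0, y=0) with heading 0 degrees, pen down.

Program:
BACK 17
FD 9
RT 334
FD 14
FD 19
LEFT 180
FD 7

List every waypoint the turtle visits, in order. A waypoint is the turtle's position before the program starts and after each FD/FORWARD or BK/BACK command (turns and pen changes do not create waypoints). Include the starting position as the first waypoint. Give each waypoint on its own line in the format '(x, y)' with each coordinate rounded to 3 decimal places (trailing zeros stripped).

Answer: (0, 0)
(-17, 0)
(-8, 0)
(4.583, 6.137)
(21.66, 14.466)
(15.369, 11.398)

Derivation:
Executing turtle program step by step:
Start: pos=(0,0), heading=0, pen down
BK 17: (0,0) -> (-17,0) [heading=0, draw]
FD 9: (-17,0) -> (-8,0) [heading=0, draw]
RT 334: heading 0 -> 26
FD 14: (-8,0) -> (4.583,6.137) [heading=26, draw]
FD 19: (4.583,6.137) -> (21.66,14.466) [heading=26, draw]
LT 180: heading 26 -> 206
FD 7: (21.66,14.466) -> (15.369,11.398) [heading=206, draw]
Final: pos=(15.369,11.398), heading=206, 5 segment(s) drawn
Waypoints (6 total):
(0, 0)
(-17, 0)
(-8, 0)
(4.583, 6.137)
(21.66, 14.466)
(15.369, 11.398)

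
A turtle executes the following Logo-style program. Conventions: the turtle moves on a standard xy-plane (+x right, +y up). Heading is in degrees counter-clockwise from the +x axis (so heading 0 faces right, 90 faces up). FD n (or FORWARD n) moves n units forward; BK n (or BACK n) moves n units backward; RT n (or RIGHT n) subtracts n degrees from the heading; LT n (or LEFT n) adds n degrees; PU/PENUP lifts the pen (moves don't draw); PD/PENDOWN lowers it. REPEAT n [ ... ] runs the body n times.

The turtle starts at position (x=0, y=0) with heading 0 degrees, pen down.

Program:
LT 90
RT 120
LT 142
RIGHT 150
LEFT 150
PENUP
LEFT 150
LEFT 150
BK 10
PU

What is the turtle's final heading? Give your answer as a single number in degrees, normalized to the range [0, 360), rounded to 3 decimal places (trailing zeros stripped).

Executing turtle program step by step:
Start: pos=(0,0), heading=0, pen down
LT 90: heading 0 -> 90
RT 120: heading 90 -> 330
LT 142: heading 330 -> 112
RT 150: heading 112 -> 322
LT 150: heading 322 -> 112
PU: pen up
LT 150: heading 112 -> 262
LT 150: heading 262 -> 52
BK 10: (0,0) -> (-6.157,-7.88) [heading=52, move]
PU: pen up
Final: pos=(-6.157,-7.88), heading=52, 0 segment(s) drawn

Answer: 52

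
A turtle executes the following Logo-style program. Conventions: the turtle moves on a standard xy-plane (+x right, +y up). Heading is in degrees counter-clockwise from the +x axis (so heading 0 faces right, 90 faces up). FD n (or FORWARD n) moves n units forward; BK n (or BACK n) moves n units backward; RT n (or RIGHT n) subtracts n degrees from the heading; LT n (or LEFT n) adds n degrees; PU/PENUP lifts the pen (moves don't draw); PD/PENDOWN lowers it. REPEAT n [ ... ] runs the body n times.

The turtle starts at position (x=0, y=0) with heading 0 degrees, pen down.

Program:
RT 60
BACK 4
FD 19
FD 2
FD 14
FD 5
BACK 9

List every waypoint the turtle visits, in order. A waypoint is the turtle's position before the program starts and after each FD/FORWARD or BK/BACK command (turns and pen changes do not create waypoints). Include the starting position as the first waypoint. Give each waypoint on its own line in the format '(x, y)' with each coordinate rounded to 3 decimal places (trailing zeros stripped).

Answer: (0, 0)
(-2, 3.464)
(7.5, -12.99)
(8.5, -14.722)
(15.5, -26.847)
(18, -31.177)
(13.5, -23.383)

Derivation:
Executing turtle program step by step:
Start: pos=(0,0), heading=0, pen down
RT 60: heading 0 -> 300
BK 4: (0,0) -> (-2,3.464) [heading=300, draw]
FD 19: (-2,3.464) -> (7.5,-12.99) [heading=300, draw]
FD 2: (7.5,-12.99) -> (8.5,-14.722) [heading=300, draw]
FD 14: (8.5,-14.722) -> (15.5,-26.847) [heading=300, draw]
FD 5: (15.5,-26.847) -> (18,-31.177) [heading=300, draw]
BK 9: (18,-31.177) -> (13.5,-23.383) [heading=300, draw]
Final: pos=(13.5,-23.383), heading=300, 6 segment(s) drawn
Waypoints (7 total):
(0, 0)
(-2, 3.464)
(7.5, -12.99)
(8.5, -14.722)
(15.5, -26.847)
(18, -31.177)
(13.5, -23.383)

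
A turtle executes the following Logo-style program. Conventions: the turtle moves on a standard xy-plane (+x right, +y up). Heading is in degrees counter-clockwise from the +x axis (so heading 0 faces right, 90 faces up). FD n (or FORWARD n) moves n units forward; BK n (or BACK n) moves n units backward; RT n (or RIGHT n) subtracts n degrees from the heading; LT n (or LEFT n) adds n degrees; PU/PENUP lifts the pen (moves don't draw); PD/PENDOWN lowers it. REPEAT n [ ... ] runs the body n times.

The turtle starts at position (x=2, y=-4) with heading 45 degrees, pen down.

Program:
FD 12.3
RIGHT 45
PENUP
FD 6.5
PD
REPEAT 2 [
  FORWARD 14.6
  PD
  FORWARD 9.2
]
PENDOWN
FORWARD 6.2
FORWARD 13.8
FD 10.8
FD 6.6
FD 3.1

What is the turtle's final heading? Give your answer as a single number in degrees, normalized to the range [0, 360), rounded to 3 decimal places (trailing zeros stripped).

Answer: 0

Derivation:
Executing turtle program step by step:
Start: pos=(2,-4), heading=45, pen down
FD 12.3: (2,-4) -> (10.697,4.697) [heading=45, draw]
RT 45: heading 45 -> 0
PU: pen up
FD 6.5: (10.697,4.697) -> (17.197,4.697) [heading=0, move]
PD: pen down
REPEAT 2 [
  -- iteration 1/2 --
  FD 14.6: (17.197,4.697) -> (31.797,4.697) [heading=0, draw]
  PD: pen down
  FD 9.2: (31.797,4.697) -> (40.997,4.697) [heading=0, draw]
  -- iteration 2/2 --
  FD 14.6: (40.997,4.697) -> (55.597,4.697) [heading=0, draw]
  PD: pen down
  FD 9.2: (55.597,4.697) -> (64.797,4.697) [heading=0, draw]
]
PD: pen down
FD 6.2: (64.797,4.697) -> (70.997,4.697) [heading=0, draw]
FD 13.8: (70.997,4.697) -> (84.797,4.697) [heading=0, draw]
FD 10.8: (84.797,4.697) -> (95.597,4.697) [heading=0, draw]
FD 6.6: (95.597,4.697) -> (102.197,4.697) [heading=0, draw]
FD 3.1: (102.197,4.697) -> (105.297,4.697) [heading=0, draw]
Final: pos=(105.297,4.697), heading=0, 10 segment(s) drawn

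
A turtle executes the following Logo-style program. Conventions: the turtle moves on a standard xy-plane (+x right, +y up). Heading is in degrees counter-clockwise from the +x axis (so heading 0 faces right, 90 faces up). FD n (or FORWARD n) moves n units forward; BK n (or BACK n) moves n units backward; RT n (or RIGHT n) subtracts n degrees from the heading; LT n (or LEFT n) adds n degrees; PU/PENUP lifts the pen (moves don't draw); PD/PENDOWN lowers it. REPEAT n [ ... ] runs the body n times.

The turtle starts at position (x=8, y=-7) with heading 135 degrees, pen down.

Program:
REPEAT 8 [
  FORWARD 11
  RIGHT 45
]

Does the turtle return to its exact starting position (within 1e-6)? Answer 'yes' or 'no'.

Answer: yes

Derivation:
Executing turtle program step by step:
Start: pos=(8,-7), heading=135, pen down
REPEAT 8 [
  -- iteration 1/8 --
  FD 11: (8,-7) -> (0.222,0.778) [heading=135, draw]
  RT 45: heading 135 -> 90
  -- iteration 2/8 --
  FD 11: (0.222,0.778) -> (0.222,11.778) [heading=90, draw]
  RT 45: heading 90 -> 45
  -- iteration 3/8 --
  FD 11: (0.222,11.778) -> (8,19.556) [heading=45, draw]
  RT 45: heading 45 -> 0
  -- iteration 4/8 --
  FD 11: (8,19.556) -> (19,19.556) [heading=0, draw]
  RT 45: heading 0 -> 315
  -- iteration 5/8 --
  FD 11: (19,19.556) -> (26.778,11.778) [heading=315, draw]
  RT 45: heading 315 -> 270
  -- iteration 6/8 --
  FD 11: (26.778,11.778) -> (26.778,0.778) [heading=270, draw]
  RT 45: heading 270 -> 225
  -- iteration 7/8 --
  FD 11: (26.778,0.778) -> (19,-7) [heading=225, draw]
  RT 45: heading 225 -> 180
  -- iteration 8/8 --
  FD 11: (19,-7) -> (8,-7) [heading=180, draw]
  RT 45: heading 180 -> 135
]
Final: pos=(8,-7), heading=135, 8 segment(s) drawn

Start position: (8, -7)
Final position: (8, -7)
Distance = 0; < 1e-6 -> CLOSED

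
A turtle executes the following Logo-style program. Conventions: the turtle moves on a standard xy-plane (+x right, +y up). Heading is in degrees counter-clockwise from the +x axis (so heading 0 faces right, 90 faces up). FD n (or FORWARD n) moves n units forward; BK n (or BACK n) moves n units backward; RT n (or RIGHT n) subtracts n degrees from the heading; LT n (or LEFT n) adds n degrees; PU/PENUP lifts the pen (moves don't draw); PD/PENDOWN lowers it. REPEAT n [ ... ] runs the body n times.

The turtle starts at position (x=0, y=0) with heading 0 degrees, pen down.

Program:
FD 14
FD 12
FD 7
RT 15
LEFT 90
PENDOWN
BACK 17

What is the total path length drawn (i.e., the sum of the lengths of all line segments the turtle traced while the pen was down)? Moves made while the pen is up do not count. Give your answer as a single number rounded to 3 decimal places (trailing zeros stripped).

Executing turtle program step by step:
Start: pos=(0,0), heading=0, pen down
FD 14: (0,0) -> (14,0) [heading=0, draw]
FD 12: (14,0) -> (26,0) [heading=0, draw]
FD 7: (26,0) -> (33,0) [heading=0, draw]
RT 15: heading 0 -> 345
LT 90: heading 345 -> 75
PD: pen down
BK 17: (33,0) -> (28.6,-16.421) [heading=75, draw]
Final: pos=(28.6,-16.421), heading=75, 4 segment(s) drawn

Segment lengths:
  seg 1: (0,0) -> (14,0), length = 14
  seg 2: (14,0) -> (26,0), length = 12
  seg 3: (26,0) -> (33,0), length = 7
  seg 4: (33,0) -> (28.6,-16.421), length = 17
Total = 50

Answer: 50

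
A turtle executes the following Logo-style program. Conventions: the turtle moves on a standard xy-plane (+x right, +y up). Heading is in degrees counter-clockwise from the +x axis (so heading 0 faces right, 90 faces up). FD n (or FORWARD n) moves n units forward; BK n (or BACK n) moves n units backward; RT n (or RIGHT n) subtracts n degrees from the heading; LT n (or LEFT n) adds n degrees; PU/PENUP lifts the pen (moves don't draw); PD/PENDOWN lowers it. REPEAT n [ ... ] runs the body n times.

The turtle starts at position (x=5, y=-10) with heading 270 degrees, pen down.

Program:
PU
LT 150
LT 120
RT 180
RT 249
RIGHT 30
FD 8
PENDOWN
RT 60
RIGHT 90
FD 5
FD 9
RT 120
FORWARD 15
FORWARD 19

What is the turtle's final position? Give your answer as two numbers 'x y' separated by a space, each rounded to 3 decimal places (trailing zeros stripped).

Answer: -22.313 -9.85

Derivation:
Executing turtle program step by step:
Start: pos=(5,-10), heading=270, pen down
PU: pen up
LT 150: heading 270 -> 60
LT 120: heading 60 -> 180
RT 180: heading 180 -> 0
RT 249: heading 0 -> 111
RT 30: heading 111 -> 81
FD 8: (5,-10) -> (6.251,-2.098) [heading=81, move]
PD: pen down
RT 60: heading 81 -> 21
RT 90: heading 21 -> 291
FD 5: (6.251,-2.098) -> (8.043,-6.766) [heading=291, draw]
FD 9: (8.043,-6.766) -> (11.269,-15.169) [heading=291, draw]
RT 120: heading 291 -> 171
FD 15: (11.269,-15.169) -> (-3.547,-12.822) [heading=171, draw]
FD 19: (-3.547,-12.822) -> (-22.313,-9.85) [heading=171, draw]
Final: pos=(-22.313,-9.85), heading=171, 4 segment(s) drawn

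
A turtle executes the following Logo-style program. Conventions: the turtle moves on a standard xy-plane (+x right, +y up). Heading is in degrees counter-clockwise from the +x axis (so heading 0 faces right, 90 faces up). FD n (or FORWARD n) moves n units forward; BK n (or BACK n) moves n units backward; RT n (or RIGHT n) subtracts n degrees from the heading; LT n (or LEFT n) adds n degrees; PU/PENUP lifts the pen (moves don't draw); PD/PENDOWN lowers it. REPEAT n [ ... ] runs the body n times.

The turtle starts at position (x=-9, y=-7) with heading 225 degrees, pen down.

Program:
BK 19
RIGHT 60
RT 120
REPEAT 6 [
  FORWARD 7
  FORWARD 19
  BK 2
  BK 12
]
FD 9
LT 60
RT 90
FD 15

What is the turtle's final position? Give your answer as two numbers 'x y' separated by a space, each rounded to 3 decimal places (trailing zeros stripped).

Executing turtle program step by step:
Start: pos=(-9,-7), heading=225, pen down
BK 19: (-9,-7) -> (4.435,6.435) [heading=225, draw]
RT 60: heading 225 -> 165
RT 120: heading 165 -> 45
REPEAT 6 [
  -- iteration 1/6 --
  FD 7: (4.435,6.435) -> (9.385,11.385) [heading=45, draw]
  FD 19: (9.385,11.385) -> (22.82,24.82) [heading=45, draw]
  BK 2: (22.82,24.82) -> (21.406,23.406) [heading=45, draw]
  BK 12: (21.406,23.406) -> (12.92,14.92) [heading=45, draw]
  -- iteration 2/6 --
  FD 7: (12.92,14.92) -> (17.87,19.87) [heading=45, draw]
  FD 19: (17.87,19.87) -> (31.305,33.305) [heading=45, draw]
  BK 2: (31.305,33.305) -> (29.891,31.891) [heading=45, draw]
  BK 12: (29.891,31.891) -> (21.406,23.406) [heading=45, draw]
  -- iteration 3/6 --
  FD 7: (21.406,23.406) -> (26.355,28.355) [heading=45, draw]
  FD 19: (26.355,28.355) -> (39.79,41.79) [heading=45, draw]
  BK 2: (39.79,41.79) -> (38.376,40.376) [heading=45, draw]
  BK 12: (38.376,40.376) -> (29.891,31.891) [heading=45, draw]
  -- iteration 4/6 --
  FD 7: (29.891,31.891) -> (34.841,36.841) [heading=45, draw]
  FD 19: (34.841,36.841) -> (48.276,50.276) [heading=45, draw]
  BK 2: (48.276,50.276) -> (46.861,48.861) [heading=45, draw]
  BK 12: (46.861,48.861) -> (38.376,40.376) [heading=45, draw]
  -- iteration 5/6 --
  FD 7: (38.376,40.376) -> (43.326,45.326) [heading=45, draw]
  FD 19: (43.326,45.326) -> (56.761,58.761) [heading=45, draw]
  BK 2: (56.761,58.761) -> (55.347,57.347) [heading=45, draw]
  BK 12: (55.347,57.347) -> (46.861,48.861) [heading=45, draw]
  -- iteration 6/6 --
  FD 7: (46.861,48.861) -> (51.811,53.811) [heading=45, draw]
  FD 19: (51.811,53.811) -> (65.246,67.246) [heading=45, draw]
  BK 2: (65.246,67.246) -> (63.832,65.832) [heading=45, draw]
  BK 12: (63.832,65.832) -> (55.347,57.347) [heading=45, draw]
]
FD 9: (55.347,57.347) -> (61.711,63.711) [heading=45, draw]
LT 60: heading 45 -> 105
RT 90: heading 105 -> 15
FD 15: (61.711,63.711) -> (76.2,67.593) [heading=15, draw]
Final: pos=(76.2,67.593), heading=15, 27 segment(s) drawn

Answer: 76.2 67.593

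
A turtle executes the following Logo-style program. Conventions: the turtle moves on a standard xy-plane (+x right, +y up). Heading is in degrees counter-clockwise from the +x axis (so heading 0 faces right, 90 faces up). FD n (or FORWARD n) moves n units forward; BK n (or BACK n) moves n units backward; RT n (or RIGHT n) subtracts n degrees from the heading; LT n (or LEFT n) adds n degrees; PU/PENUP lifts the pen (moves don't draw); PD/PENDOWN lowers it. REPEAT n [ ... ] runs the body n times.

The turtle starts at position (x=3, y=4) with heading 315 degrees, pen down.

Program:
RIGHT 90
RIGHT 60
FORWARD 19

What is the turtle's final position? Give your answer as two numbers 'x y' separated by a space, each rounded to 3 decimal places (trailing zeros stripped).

Answer: -15.353 8.918

Derivation:
Executing turtle program step by step:
Start: pos=(3,4), heading=315, pen down
RT 90: heading 315 -> 225
RT 60: heading 225 -> 165
FD 19: (3,4) -> (-15.353,8.918) [heading=165, draw]
Final: pos=(-15.353,8.918), heading=165, 1 segment(s) drawn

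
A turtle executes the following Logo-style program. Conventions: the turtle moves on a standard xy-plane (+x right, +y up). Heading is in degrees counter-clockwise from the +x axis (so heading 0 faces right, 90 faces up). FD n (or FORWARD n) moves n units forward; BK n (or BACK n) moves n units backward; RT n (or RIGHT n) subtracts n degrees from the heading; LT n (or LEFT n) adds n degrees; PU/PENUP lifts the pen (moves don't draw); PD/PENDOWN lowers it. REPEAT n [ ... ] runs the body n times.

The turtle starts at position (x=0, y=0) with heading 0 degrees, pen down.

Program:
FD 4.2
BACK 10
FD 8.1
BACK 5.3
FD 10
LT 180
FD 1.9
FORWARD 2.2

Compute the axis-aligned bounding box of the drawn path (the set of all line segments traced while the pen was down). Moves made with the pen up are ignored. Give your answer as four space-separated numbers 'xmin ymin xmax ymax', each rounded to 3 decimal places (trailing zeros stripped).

Answer: -5.8 0 7 0

Derivation:
Executing turtle program step by step:
Start: pos=(0,0), heading=0, pen down
FD 4.2: (0,0) -> (4.2,0) [heading=0, draw]
BK 10: (4.2,0) -> (-5.8,0) [heading=0, draw]
FD 8.1: (-5.8,0) -> (2.3,0) [heading=0, draw]
BK 5.3: (2.3,0) -> (-3,0) [heading=0, draw]
FD 10: (-3,0) -> (7,0) [heading=0, draw]
LT 180: heading 0 -> 180
FD 1.9: (7,0) -> (5.1,0) [heading=180, draw]
FD 2.2: (5.1,0) -> (2.9,0) [heading=180, draw]
Final: pos=(2.9,0), heading=180, 7 segment(s) drawn

Segment endpoints: x in {-5.8, -3, 0, 2.3, 2.9, 4.2, 5.1, 7}, y in {0, 0, 0}
xmin=-5.8, ymin=0, xmax=7, ymax=0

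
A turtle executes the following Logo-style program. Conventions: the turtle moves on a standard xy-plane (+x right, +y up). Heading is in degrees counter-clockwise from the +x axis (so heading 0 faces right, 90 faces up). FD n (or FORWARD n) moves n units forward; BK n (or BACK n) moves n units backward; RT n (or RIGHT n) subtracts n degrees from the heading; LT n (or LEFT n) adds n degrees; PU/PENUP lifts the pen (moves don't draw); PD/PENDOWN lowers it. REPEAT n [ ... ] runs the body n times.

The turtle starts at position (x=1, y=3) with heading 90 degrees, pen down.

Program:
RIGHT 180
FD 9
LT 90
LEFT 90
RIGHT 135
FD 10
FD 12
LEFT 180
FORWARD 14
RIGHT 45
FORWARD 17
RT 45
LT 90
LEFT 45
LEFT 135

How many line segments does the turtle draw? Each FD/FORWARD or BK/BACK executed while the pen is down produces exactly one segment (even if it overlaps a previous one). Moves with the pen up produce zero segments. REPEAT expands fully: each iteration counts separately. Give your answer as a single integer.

Executing turtle program step by step:
Start: pos=(1,3), heading=90, pen down
RT 180: heading 90 -> 270
FD 9: (1,3) -> (1,-6) [heading=270, draw]
LT 90: heading 270 -> 0
LT 90: heading 0 -> 90
RT 135: heading 90 -> 315
FD 10: (1,-6) -> (8.071,-13.071) [heading=315, draw]
FD 12: (8.071,-13.071) -> (16.556,-21.556) [heading=315, draw]
LT 180: heading 315 -> 135
FD 14: (16.556,-21.556) -> (6.657,-11.657) [heading=135, draw]
RT 45: heading 135 -> 90
FD 17: (6.657,-11.657) -> (6.657,5.343) [heading=90, draw]
RT 45: heading 90 -> 45
LT 90: heading 45 -> 135
LT 45: heading 135 -> 180
LT 135: heading 180 -> 315
Final: pos=(6.657,5.343), heading=315, 5 segment(s) drawn
Segments drawn: 5

Answer: 5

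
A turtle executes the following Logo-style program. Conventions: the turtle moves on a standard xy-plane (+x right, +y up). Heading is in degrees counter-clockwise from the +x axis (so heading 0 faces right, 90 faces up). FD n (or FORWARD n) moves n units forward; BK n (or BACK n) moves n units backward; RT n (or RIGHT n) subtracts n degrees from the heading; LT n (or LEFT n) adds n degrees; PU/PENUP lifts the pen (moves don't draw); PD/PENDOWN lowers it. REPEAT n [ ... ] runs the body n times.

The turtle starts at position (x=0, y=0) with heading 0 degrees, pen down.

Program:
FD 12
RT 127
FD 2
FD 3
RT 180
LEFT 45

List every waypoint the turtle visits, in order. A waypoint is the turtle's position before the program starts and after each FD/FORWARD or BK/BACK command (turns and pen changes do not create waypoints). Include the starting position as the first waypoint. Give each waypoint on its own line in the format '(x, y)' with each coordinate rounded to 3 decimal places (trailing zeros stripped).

Answer: (0, 0)
(12, 0)
(10.796, -1.597)
(8.991, -3.993)

Derivation:
Executing turtle program step by step:
Start: pos=(0,0), heading=0, pen down
FD 12: (0,0) -> (12,0) [heading=0, draw]
RT 127: heading 0 -> 233
FD 2: (12,0) -> (10.796,-1.597) [heading=233, draw]
FD 3: (10.796,-1.597) -> (8.991,-3.993) [heading=233, draw]
RT 180: heading 233 -> 53
LT 45: heading 53 -> 98
Final: pos=(8.991,-3.993), heading=98, 3 segment(s) drawn
Waypoints (4 total):
(0, 0)
(12, 0)
(10.796, -1.597)
(8.991, -3.993)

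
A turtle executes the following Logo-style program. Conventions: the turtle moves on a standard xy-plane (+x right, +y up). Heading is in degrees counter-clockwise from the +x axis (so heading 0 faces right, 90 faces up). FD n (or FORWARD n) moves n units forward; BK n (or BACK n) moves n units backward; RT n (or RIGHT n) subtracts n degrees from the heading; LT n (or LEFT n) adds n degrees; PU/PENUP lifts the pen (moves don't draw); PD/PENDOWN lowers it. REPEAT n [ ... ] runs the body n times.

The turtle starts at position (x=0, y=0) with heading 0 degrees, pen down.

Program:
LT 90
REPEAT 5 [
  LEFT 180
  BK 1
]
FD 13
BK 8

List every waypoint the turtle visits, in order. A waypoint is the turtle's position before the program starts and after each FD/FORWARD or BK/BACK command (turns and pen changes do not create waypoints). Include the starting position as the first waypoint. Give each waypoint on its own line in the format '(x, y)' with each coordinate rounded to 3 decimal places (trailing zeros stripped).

Executing turtle program step by step:
Start: pos=(0,0), heading=0, pen down
LT 90: heading 0 -> 90
REPEAT 5 [
  -- iteration 1/5 --
  LT 180: heading 90 -> 270
  BK 1: (0,0) -> (0,1) [heading=270, draw]
  -- iteration 2/5 --
  LT 180: heading 270 -> 90
  BK 1: (0,1) -> (0,0) [heading=90, draw]
  -- iteration 3/5 --
  LT 180: heading 90 -> 270
  BK 1: (0,0) -> (0,1) [heading=270, draw]
  -- iteration 4/5 --
  LT 180: heading 270 -> 90
  BK 1: (0,1) -> (0,0) [heading=90, draw]
  -- iteration 5/5 --
  LT 180: heading 90 -> 270
  BK 1: (0,0) -> (0,1) [heading=270, draw]
]
FD 13: (0,1) -> (0,-12) [heading=270, draw]
BK 8: (0,-12) -> (0,-4) [heading=270, draw]
Final: pos=(0,-4), heading=270, 7 segment(s) drawn
Waypoints (8 total):
(0, 0)
(0, 1)
(0, 0)
(0, 1)
(0, 0)
(0, 1)
(0, -12)
(0, -4)

Answer: (0, 0)
(0, 1)
(0, 0)
(0, 1)
(0, 0)
(0, 1)
(0, -12)
(0, -4)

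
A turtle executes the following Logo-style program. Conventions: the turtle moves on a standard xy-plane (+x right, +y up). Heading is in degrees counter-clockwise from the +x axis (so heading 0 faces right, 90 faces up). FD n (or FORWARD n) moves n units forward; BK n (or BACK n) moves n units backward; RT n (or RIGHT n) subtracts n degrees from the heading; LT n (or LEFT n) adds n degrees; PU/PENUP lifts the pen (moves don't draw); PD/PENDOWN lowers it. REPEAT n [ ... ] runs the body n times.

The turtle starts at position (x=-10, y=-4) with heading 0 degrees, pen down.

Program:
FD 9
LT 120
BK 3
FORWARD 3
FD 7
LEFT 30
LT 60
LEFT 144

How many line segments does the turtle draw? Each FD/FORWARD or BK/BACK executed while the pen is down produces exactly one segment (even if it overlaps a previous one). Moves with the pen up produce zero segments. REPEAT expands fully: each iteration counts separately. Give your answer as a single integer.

Answer: 4

Derivation:
Executing turtle program step by step:
Start: pos=(-10,-4), heading=0, pen down
FD 9: (-10,-4) -> (-1,-4) [heading=0, draw]
LT 120: heading 0 -> 120
BK 3: (-1,-4) -> (0.5,-6.598) [heading=120, draw]
FD 3: (0.5,-6.598) -> (-1,-4) [heading=120, draw]
FD 7: (-1,-4) -> (-4.5,2.062) [heading=120, draw]
LT 30: heading 120 -> 150
LT 60: heading 150 -> 210
LT 144: heading 210 -> 354
Final: pos=(-4.5,2.062), heading=354, 4 segment(s) drawn
Segments drawn: 4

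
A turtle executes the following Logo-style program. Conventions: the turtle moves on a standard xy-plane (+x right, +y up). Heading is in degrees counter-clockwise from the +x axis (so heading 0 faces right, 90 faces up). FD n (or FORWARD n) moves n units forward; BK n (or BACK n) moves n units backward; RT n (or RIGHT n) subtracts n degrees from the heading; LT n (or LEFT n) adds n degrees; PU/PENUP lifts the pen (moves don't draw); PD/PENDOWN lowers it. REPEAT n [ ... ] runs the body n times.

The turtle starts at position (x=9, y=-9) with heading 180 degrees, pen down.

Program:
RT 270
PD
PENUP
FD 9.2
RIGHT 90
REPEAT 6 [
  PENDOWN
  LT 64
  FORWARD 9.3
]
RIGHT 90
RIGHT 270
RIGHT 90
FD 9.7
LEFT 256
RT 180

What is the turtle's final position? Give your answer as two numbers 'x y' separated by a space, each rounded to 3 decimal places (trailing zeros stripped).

Answer: 2.43 -11.873

Derivation:
Executing turtle program step by step:
Start: pos=(9,-9), heading=180, pen down
RT 270: heading 180 -> 270
PD: pen down
PU: pen up
FD 9.2: (9,-9) -> (9,-18.2) [heading=270, move]
RT 90: heading 270 -> 180
REPEAT 6 [
  -- iteration 1/6 --
  PD: pen down
  LT 64: heading 180 -> 244
  FD 9.3: (9,-18.2) -> (4.923,-26.559) [heading=244, draw]
  -- iteration 2/6 --
  PD: pen down
  LT 64: heading 244 -> 308
  FD 9.3: (4.923,-26.559) -> (10.649,-33.887) [heading=308, draw]
  -- iteration 3/6 --
  PD: pen down
  LT 64: heading 308 -> 12
  FD 9.3: (10.649,-33.887) -> (19.746,-31.954) [heading=12, draw]
  -- iteration 4/6 --
  PD: pen down
  LT 64: heading 12 -> 76
  FD 9.3: (19.746,-31.954) -> (21.995,-22.93) [heading=76, draw]
  -- iteration 5/6 --
  PD: pen down
  LT 64: heading 76 -> 140
  FD 9.3: (21.995,-22.93) -> (14.871,-16.952) [heading=140, draw]
  -- iteration 6/6 --
  PD: pen down
  LT 64: heading 140 -> 204
  FD 9.3: (14.871,-16.952) -> (6.375,-20.735) [heading=204, draw]
]
RT 90: heading 204 -> 114
RT 270: heading 114 -> 204
RT 90: heading 204 -> 114
FD 9.7: (6.375,-20.735) -> (2.43,-11.873) [heading=114, draw]
LT 256: heading 114 -> 10
RT 180: heading 10 -> 190
Final: pos=(2.43,-11.873), heading=190, 7 segment(s) drawn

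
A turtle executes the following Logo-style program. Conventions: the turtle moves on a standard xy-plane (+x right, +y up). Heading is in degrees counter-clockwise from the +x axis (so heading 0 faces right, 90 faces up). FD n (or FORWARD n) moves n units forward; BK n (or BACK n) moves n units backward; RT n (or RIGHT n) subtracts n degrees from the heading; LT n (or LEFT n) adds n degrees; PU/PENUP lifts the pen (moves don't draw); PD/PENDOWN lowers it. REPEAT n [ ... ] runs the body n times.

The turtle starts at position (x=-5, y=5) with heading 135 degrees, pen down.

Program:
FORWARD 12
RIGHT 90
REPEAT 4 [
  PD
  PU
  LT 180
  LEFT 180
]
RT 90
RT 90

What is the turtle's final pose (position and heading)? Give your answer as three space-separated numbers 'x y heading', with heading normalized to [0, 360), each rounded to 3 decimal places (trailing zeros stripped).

Answer: -13.485 13.485 225

Derivation:
Executing turtle program step by step:
Start: pos=(-5,5), heading=135, pen down
FD 12: (-5,5) -> (-13.485,13.485) [heading=135, draw]
RT 90: heading 135 -> 45
REPEAT 4 [
  -- iteration 1/4 --
  PD: pen down
  PU: pen up
  LT 180: heading 45 -> 225
  LT 180: heading 225 -> 45
  -- iteration 2/4 --
  PD: pen down
  PU: pen up
  LT 180: heading 45 -> 225
  LT 180: heading 225 -> 45
  -- iteration 3/4 --
  PD: pen down
  PU: pen up
  LT 180: heading 45 -> 225
  LT 180: heading 225 -> 45
  -- iteration 4/4 --
  PD: pen down
  PU: pen up
  LT 180: heading 45 -> 225
  LT 180: heading 225 -> 45
]
RT 90: heading 45 -> 315
RT 90: heading 315 -> 225
Final: pos=(-13.485,13.485), heading=225, 1 segment(s) drawn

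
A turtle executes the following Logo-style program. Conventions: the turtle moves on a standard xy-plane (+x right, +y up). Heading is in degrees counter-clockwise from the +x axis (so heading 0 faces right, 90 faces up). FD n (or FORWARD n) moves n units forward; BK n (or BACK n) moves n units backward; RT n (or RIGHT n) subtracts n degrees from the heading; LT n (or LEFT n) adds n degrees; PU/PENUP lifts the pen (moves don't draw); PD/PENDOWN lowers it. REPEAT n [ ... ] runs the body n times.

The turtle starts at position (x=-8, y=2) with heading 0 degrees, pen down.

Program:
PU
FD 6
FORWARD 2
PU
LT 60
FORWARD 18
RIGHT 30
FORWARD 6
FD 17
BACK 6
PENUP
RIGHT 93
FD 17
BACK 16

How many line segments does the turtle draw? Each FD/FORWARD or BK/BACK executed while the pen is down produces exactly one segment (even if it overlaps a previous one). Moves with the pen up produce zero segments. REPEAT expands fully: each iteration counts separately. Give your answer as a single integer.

Answer: 0

Derivation:
Executing turtle program step by step:
Start: pos=(-8,2), heading=0, pen down
PU: pen up
FD 6: (-8,2) -> (-2,2) [heading=0, move]
FD 2: (-2,2) -> (0,2) [heading=0, move]
PU: pen up
LT 60: heading 0 -> 60
FD 18: (0,2) -> (9,17.588) [heading=60, move]
RT 30: heading 60 -> 30
FD 6: (9,17.588) -> (14.196,20.588) [heading=30, move]
FD 17: (14.196,20.588) -> (28.919,29.088) [heading=30, move]
BK 6: (28.919,29.088) -> (23.722,26.088) [heading=30, move]
PU: pen up
RT 93: heading 30 -> 297
FD 17: (23.722,26.088) -> (31.44,10.941) [heading=297, move]
BK 16: (31.44,10.941) -> (24.176,25.197) [heading=297, move]
Final: pos=(24.176,25.197), heading=297, 0 segment(s) drawn
Segments drawn: 0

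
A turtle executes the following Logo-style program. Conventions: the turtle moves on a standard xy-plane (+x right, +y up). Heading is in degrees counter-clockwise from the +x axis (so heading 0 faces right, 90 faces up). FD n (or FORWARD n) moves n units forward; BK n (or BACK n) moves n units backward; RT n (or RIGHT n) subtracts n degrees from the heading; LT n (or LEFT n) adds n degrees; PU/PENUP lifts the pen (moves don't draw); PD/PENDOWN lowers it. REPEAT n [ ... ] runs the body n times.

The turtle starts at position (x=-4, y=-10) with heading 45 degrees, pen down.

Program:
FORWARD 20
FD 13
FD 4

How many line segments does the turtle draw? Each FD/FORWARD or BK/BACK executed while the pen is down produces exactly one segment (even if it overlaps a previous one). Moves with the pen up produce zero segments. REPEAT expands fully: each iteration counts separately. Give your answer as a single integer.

Executing turtle program step by step:
Start: pos=(-4,-10), heading=45, pen down
FD 20: (-4,-10) -> (10.142,4.142) [heading=45, draw]
FD 13: (10.142,4.142) -> (19.335,13.335) [heading=45, draw]
FD 4: (19.335,13.335) -> (22.163,16.163) [heading=45, draw]
Final: pos=(22.163,16.163), heading=45, 3 segment(s) drawn
Segments drawn: 3

Answer: 3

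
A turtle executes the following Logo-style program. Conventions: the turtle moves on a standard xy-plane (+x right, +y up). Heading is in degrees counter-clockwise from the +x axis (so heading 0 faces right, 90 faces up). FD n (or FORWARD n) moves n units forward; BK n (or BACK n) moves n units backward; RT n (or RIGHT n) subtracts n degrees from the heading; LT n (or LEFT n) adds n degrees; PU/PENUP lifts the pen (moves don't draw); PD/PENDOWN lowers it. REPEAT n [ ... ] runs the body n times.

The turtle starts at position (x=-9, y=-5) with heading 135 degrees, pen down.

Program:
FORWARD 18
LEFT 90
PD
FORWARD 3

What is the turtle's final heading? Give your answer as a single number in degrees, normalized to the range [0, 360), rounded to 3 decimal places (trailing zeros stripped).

Executing turtle program step by step:
Start: pos=(-9,-5), heading=135, pen down
FD 18: (-9,-5) -> (-21.728,7.728) [heading=135, draw]
LT 90: heading 135 -> 225
PD: pen down
FD 3: (-21.728,7.728) -> (-23.849,5.607) [heading=225, draw]
Final: pos=(-23.849,5.607), heading=225, 2 segment(s) drawn

Answer: 225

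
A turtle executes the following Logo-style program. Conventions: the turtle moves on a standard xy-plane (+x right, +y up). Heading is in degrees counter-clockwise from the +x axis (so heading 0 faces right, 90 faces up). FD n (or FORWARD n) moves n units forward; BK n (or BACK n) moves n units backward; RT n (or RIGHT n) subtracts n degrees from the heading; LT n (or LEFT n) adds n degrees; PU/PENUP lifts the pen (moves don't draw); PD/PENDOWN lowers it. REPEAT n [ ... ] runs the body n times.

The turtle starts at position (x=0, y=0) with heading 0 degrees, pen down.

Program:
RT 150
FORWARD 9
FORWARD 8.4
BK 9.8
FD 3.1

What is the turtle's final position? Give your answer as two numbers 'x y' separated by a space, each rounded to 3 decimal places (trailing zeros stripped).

Executing turtle program step by step:
Start: pos=(0,0), heading=0, pen down
RT 150: heading 0 -> 210
FD 9: (0,0) -> (-7.794,-4.5) [heading=210, draw]
FD 8.4: (-7.794,-4.5) -> (-15.069,-8.7) [heading=210, draw]
BK 9.8: (-15.069,-8.7) -> (-6.582,-3.8) [heading=210, draw]
FD 3.1: (-6.582,-3.8) -> (-9.266,-5.35) [heading=210, draw]
Final: pos=(-9.266,-5.35), heading=210, 4 segment(s) drawn

Answer: -9.266 -5.35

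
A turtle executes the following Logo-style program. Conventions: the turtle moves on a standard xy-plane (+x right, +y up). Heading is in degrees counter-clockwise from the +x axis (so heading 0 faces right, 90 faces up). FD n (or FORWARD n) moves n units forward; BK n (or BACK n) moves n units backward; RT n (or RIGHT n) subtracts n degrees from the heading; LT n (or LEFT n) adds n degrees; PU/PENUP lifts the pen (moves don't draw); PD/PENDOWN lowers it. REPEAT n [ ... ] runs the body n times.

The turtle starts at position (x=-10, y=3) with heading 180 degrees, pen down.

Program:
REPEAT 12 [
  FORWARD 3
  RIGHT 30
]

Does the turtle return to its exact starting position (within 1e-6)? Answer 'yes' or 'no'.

Answer: yes

Derivation:
Executing turtle program step by step:
Start: pos=(-10,3), heading=180, pen down
REPEAT 12 [
  -- iteration 1/12 --
  FD 3: (-10,3) -> (-13,3) [heading=180, draw]
  RT 30: heading 180 -> 150
  -- iteration 2/12 --
  FD 3: (-13,3) -> (-15.598,4.5) [heading=150, draw]
  RT 30: heading 150 -> 120
  -- iteration 3/12 --
  FD 3: (-15.598,4.5) -> (-17.098,7.098) [heading=120, draw]
  RT 30: heading 120 -> 90
  -- iteration 4/12 --
  FD 3: (-17.098,7.098) -> (-17.098,10.098) [heading=90, draw]
  RT 30: heading 90 -> 60
  -- iteration 5/12 --
  FD 3: (-17.098,10.098) -> (-15.598,12.696) [heading=60, draw]
  RT 30: heading 60 -> 30
  -- iteration 6/12 --
  FD 3: (-15.598,12.696) -> (-13,14.196) [heading=30, draw]
  RT 30: heading 30 -> 0
  -- iteration 7/12 --
  FD 3: (-13,14.196) -> (-10,14.196) [heading=0, draw]
  RT 30: heading 0 -> 330
  -- iteration 8/12 --
  FD 3: (-10,14.196) -> (-7.402,12.696) [heading=330, draw]
  RT 30: heading 330 -> 300
  -- iteration 9/12 --
  FD 3: (-7.402,12.696) -> (-5.902,10.098) [heading=300, draw]
  RT 30: heading 300 -> 270
  -- iteration 10/12 --
  FD 3: (-5.902,10.098) -> (-5.902,7.098) [heading=270, draw]
  RT 30: heading 270 -> 240
  -- iteration 11/12 --
  FD 3: (-5.902,7.098) -> (-7.402,4.5) [heading=240, draw]
  RT 30: heading 240 -> 210
  -- iteration 12/12 --
  FD 3: (-7.402,4.5) -> (-10,3) [heading=210, draw]
  RT 30: heading 210 -> 180
]
Final: pos=(-10,3), heading=180, 12 segment(s) drawn

Start position: (-10, 3)
Final position: (-10, 3)
Distance = 0; < 1e-6 -> CLOSED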